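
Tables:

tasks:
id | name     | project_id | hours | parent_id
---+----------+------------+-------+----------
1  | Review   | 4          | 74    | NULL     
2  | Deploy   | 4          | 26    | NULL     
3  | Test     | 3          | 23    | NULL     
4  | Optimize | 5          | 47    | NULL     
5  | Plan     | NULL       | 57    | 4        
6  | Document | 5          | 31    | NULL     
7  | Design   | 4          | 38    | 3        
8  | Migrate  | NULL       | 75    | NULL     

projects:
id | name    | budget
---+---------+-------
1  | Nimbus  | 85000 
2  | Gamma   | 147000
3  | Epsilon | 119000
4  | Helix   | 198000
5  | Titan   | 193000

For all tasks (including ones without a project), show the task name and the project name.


LEFT JOIN keeps every row from tasks (the left table); where project_id has no match in projects, the project columns become NULL. Walk through each task:
  - task 1 (Review): project_id=4 -> matches Helix
  - task 2 (Deploy): project_id=4 -> matches Helix
  - task 3 (Test): project_id=3 -> matches Epsilon
  - task 4 (Optimize): project_id=5 -> matches Titan
  - task 5 (Plan): project_id=NULL, no match -> kept with NULL
  - task 6 (Document): project_id=5 -> matches Titan
  - task 7 (Design): project_id=4 -> matches Helix
  - task 8 (Migrate): project_id=NULL, no match -> kept with NULL
All 8 rows appear; 2 have NULL project.

SQL:
SELECT a.name, b.name AS project
FROM tasks a
LEFT JOIN projects b ON a.project_id = b.id

Result:
name     | project
---------+--------
Review   | Helix  
Deploy   | Helix  
Test     | Epsilon
Optimize | Titan  
Plan     | NULL   
Document | Titan  
Design   | Helix  
Migrate  | NULL   


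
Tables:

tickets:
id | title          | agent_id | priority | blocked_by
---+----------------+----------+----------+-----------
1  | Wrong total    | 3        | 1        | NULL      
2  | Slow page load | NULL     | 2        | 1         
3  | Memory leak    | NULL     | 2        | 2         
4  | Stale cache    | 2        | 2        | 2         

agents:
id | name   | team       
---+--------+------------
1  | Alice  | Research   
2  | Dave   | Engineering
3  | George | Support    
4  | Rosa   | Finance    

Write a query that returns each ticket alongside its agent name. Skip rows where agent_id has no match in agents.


INNER JOIN keeps only tickets rows whose agent_id matches an id in agents. Walk through each ticket:
  - ticket 1 (Wrong total): agent_id=3 -> matches George
  - ticket 2 (Slow page load): agent_id=NULL, no match -> dropped
  - ticket 3 (Memory leak): agent_id=NULL, no match -> dropped
  - ticket 4 (Stale cache): agent_id=2 -> matches Dave
So 2 of 4 rows are dropped.

SQL:
SELECT a.title, b.name AS agent
FROM tickets a
INNER JOIN agents b ON a.agent_id = b.id

Result:
title       | agent 
------------+-------
Wrong total | George
Stale cache | Dave  


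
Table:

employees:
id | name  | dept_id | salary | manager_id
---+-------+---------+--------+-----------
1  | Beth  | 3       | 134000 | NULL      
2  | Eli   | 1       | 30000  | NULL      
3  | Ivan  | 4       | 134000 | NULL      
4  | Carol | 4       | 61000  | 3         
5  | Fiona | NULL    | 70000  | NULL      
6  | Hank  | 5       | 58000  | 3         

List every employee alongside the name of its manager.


This is a self-join: employees is joined to a second copy of itself, matching each row's manager_id to another row's id. Use LEFT JOIN so rows with manager_id=NULL are kept.
  - employee 1 (Beth): manager_id=NULL -> NULL
  - employee 2 (Eli): manager_id=NULL -> NULL
  - employee 3 (Ivan): manager_id=NULL -> NULL
  - employee 4 (Carol): manager_id=3 -> Ivan
  - employee 5 (Fiona): manager_id=NULL -> NULL
  - employee 6 (Hank): manager_id=3 -> Ivan

SQL:
SELECT a.name AS item, b.name AS manager
FROM employees a
LEFT JOIN employees b ON a.manager_id = b.id

Result:
item  | manager
------+--------
Beth  | NULL   
Eli   | NULL   
Ivan  | NULL   
Carol | Ivan   
Fiona | NULL   
Hank  | Ivan   


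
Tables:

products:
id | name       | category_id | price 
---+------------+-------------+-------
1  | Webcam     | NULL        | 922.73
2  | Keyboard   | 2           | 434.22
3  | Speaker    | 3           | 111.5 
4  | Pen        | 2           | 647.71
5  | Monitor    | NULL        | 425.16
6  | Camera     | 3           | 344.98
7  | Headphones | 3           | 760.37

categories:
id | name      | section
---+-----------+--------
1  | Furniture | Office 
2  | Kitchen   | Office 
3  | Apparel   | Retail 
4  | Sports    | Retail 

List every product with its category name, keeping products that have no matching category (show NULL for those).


LEFT JOIN keeps every row from products (the left table); where category_id has no match in categories, the category columns become NULL. Walk through each product:
  - product 1 (Webcam): category_id=NULL, no match -> kept with NULL
  - product 2 (Keyboard): category_id=2 -> matches Kitchen
  - product 3 (Speaker): category_id=3 -> matches Apparel
  - product 4 (Pen): category_id=2 -> matches Kitchen
  - product 5 (Monitor): category_id=NULL, no match -> kept with NULL
  - product 6 (Camera): category_id=3 -> matches Apparel
  - product 7 (Headphones): category_id=3 -> matches Apparel
All 7 rows appear; 2 have NULL category.

SQL:
SELECT a.name, b.name AS category
FROM products a
LEFT JOIN categories b ON a.category_id = b.id

Result:
name       | category
-----------+---------
Webcam     | NULL    
Keyboard   | Kitchen 
Speaker    | Apparel 
Pen        | Kitchen 
Monitor    | NULL    
Camera     | Apparel 
Headphones | Apparel 


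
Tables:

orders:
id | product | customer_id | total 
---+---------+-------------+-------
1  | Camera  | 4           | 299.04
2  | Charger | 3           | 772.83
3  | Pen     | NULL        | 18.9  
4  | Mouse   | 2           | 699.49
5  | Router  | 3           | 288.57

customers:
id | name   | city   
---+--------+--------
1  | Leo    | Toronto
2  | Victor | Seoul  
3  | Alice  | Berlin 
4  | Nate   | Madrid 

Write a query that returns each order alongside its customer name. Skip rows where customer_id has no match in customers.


INNER JOIN keeps only orders rows whose customer_id matches an id in customers. Walk through each order:
  - order 1 (Camera): customer_id=4 -> matches Nate
  - order 2 (Charger): customer_id=3 -> matches Alice
  - order 3 (Pen): customer_id=NULL, no match -> dropped
  - order 4 (Mouse): customer_id=2 -> matches Victor
  - order 5 (Router): customer_id=3 -> matches Alice
So 1 of 5 rows is dropped.

SQL:
SELECT a.product, b.name AS customer
FROM orders a
INNER JOIN customers b ON a.customer_id = b.id

Result:
product | customer
--------+---------
Camera  | Nate    
Charger | Alice   
Mouse   | Victor  
Router  | Alice   


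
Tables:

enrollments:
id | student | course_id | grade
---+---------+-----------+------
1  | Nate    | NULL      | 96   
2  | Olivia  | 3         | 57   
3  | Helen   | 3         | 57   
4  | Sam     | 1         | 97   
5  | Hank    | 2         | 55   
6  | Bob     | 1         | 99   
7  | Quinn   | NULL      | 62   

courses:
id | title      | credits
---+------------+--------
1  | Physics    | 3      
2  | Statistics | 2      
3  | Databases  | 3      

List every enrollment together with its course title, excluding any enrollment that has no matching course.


INNER JOIN keeps only enrollments rows whose course_id matches an id in courses. Walk through each enrollment:
  - enrollment 1 (Nate): course_id=NULL, no match -> dropped
  - enrollment 2 (Olivia): course_id=3 -> matches Databases
  - enrollment 3 (Helen): course_id=3 -> matches Databases
  - enrollment 4 (Sam): course_id=1 -> matches Physics
  - enrollment 5 (Hank): course_id=2 -> matches Statistics
  - enrollment 6 (Bob): course_id=1 -> matches Physics
  - enrollment 7 (Quinn): course_id=NULL, no match -> dropped
So 2 of 7 rows are dropped.

SQL:
SELECT a.student, b.title AS course
FROM enrollments a
INNER JOIN courses b ON a.course_id = b.id

Result:
student | course    
--------+-----------
Olivia  | Databases 
Helen   | Databases 
Sam     | Physics   
Hank    | Statistics
Bob     | Physics   


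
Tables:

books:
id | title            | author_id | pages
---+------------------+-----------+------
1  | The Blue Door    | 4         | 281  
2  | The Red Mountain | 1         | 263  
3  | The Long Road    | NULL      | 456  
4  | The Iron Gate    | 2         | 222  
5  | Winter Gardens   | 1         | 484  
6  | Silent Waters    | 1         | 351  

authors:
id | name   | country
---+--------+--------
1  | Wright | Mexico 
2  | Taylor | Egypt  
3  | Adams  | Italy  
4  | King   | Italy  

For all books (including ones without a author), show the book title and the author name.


LEFT JOIN keeps every row from books (the left table); where author_id has no match in authors, the author columns become NULL. Walk through each book:
  - book 1 (The Blue Door): author_id=4 -> matches King
  - book 2 (The Red Mountain): author_id=1 -> matches Wright
  - book 3 (The Long Road): author_id=NULL, no match -> kept with NULL
  - book 4 (The Iron Gate): author_id=2 -> matches Taylor
  - book 5 (Winter Gardens): author_id=1 -> matches Wright
  - book 6 (Silent Waters): author_id=1 -> matches Wright
All 6 rows appear; 1 has NULL author.

SQL:
SELECT a.title, b.name AS author
FROM books a
LEFT JOIN authors b ON a.author_id = b.id

Result:
title            | author
-----------------+-------
The Blue Door    | King  
The Red Mountain | Wright
The Long Road    | NULL  
The Iron Gate    | Taylor
Winter Gardens   | Wright
Silent Waters    | Wright


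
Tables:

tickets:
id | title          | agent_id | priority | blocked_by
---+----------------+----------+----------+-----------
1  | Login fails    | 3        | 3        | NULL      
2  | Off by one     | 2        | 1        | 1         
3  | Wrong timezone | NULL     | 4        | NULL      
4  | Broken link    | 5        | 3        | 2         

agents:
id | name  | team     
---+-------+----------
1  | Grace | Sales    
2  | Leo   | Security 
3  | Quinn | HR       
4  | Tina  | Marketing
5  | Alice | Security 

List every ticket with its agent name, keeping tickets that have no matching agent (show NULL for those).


LEFT JOIN keeps every row from tickets (the left table); where agent_id has no match in agents, the agent columns become NULL. Walk through each ticket:
  - ticket 1 (Login fails): agent_id=3 -> matches Quinn
  - ticket 2 (Off by one): agent_id=2 -> matches Leo
  - ticket 3 (Wrong timezone): agent_id=NULL, no match -> kept with NULL
  - ticket 4 (Broken link): agent_id=5 -> matches Alice
All 4 rows appear; 1 has NULL agent.

SQL:
SELECT a.title, b.name AS agent
FROM tickets a
LEFT JOIN agents b ON a.agent_id = b.id

Result:
title          | agent
---------------+------
Login fails    | Quinn
Off by one     | Leo  
Wrong timezone | NULL 
Broken link    | Alice


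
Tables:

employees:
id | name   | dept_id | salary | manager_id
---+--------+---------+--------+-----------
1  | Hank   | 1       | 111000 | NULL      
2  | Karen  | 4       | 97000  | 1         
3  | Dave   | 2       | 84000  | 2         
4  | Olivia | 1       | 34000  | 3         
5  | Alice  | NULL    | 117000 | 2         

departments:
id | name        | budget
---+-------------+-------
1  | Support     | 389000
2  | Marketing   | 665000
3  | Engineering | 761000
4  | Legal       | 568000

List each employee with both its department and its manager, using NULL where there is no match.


Two LEFT JOINs from the same base table employees: one to departments via dept_id, one to employees itself via manager_id. Both are LEFT so every employee is preserved.
Match against departments:
  - employee 1 (Hank): dept_id=1 -> matches Support
  - employee 2 (Karen): dept_id=4 -> matches Legal
  - employee 3 (Dave): dept_id=2 -> matches Marketing
  - employee 4 (Olivia): dept_id=1 -> matches Support
  - employee 5 (Alice): dept_id=NULL, no match -> kept with NULL
Match against employees (self):
  - employee 1 (Hank): manager_id=NULL -> NULL
  - employee 2 (Karen): manager_id=1 -> Hank
  - employee 3 (Dave): manager_id=2 -> Karen
  - employee 4 (Olivia): manager_id=3 -> Dave
  - employee 5 (Alice): manager_id=2 -> Karen

SQL:
SELECT a.name, b.name AS department, c.name AS manager
FROM employees a
LEFT JOIN departments b ON a.dept_id = b.id
LEFT JOIN employees c ON a.manager_id = c.id

Result:
name   | department | manager
-------+------------+--------
Hank   | Support    | NULL   
Karen  | Legal      | Hank   
Dave   | Marketing  | Karen  
Olivia | Support    | Dave   
Alice  | NULL       | Karen  


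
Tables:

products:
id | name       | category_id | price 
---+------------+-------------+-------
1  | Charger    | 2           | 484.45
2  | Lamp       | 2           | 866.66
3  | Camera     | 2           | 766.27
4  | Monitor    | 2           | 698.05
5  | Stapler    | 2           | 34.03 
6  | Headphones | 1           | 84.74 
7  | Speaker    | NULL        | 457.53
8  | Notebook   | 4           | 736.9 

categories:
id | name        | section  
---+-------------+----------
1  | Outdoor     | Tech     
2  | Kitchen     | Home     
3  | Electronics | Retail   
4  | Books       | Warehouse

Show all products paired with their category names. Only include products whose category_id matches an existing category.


INNER JOIN keeps only products rows whose category_id matches an id in categories. Walk through each product:
  - product 1 (Charger): category_id=2 -> matches Kitchen
  - product 2 (Lamp): category_id=2 -> matches Kitchen
  - product 3 (Camera): category_id=2 -> matches Kitchen
  - product 4 (Monitor): category_id=2 -> matches Kitchen
  - product 5 (Stapler): category_id=2 -> matches Kitchen
  - product 6 (Headphones): category_id=1 -> matches Outdoor
  - product 7 (Speaker): category_id=NULL, no match -> dropped
  - product 8 (Notebook): category_id=4 -> matches Books
So 1 of 8 rows is dropped.

SQL:
SELECT a.name, b.name AS category
FROM products a
INNER JOIN categories b ON a.category_id = b.id

Result:
name       | category
-----------+---------
Charger    | Kitchen 
Lamp       | Kitchen 
Camera     | Kitchen 
Monitor    | Kitchen 
Stapler    | Kitchen 
Headphones | Outdoor 
Notebook   | Books   


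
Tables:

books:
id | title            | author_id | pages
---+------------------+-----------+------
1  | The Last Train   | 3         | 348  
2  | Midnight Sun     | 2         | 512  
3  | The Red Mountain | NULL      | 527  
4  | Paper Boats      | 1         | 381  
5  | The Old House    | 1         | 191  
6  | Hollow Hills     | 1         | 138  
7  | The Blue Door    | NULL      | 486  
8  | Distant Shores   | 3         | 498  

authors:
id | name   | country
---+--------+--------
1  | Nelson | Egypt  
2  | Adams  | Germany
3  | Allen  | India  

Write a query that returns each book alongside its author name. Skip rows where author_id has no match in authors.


INNER JOIN keeps only books rows whose author_id matches an id in authors. Walk through each book:
  - book 1 (The Last Train): author_id=3 -> matches Allen
  - book 2 (Midnight Sun): author_id=2 -> matches Adams
  - book 3 (The Red Mountain): author_id=NULL, no match -> dropped
  - book 4 (Paper Boats): author_id=1 -> matches Nelson
  - book 5 (The Old House): author_id=1 -> matches Nelson
  - book 6 (Hollow Hills): author_id=1 -> matches Nelson
  - book 7 (The Blue Door): author_id=NULL, no match -> dropped
  - book 8 (Distant Shores): author_id=3 -> matches Allen
So 2 of 8 rows are dropped.

SQL:
SELECT a.title, b.name AS author
FROM books a
INNER JOIN authors b ON a.author_id = b.id

Result:
title          | author
---------------+-------
The Last Train | Allen 
Midnight Sun   | Adams 
Paper Boats    | Nelson
The Old House  | Nelson
Hollow Hills   | Nelson
Distant Shores | Allen 


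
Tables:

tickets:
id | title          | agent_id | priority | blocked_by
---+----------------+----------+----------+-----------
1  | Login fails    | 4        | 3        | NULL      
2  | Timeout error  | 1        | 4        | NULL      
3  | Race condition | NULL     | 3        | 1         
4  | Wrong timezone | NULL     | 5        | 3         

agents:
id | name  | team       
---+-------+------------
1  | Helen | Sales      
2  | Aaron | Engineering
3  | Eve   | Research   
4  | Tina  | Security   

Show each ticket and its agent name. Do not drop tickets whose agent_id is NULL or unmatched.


LEFT JOIN keeps every row from tickets (the left table); where agent_id has no match in agents, the agent columns become NULL. Walk through each ticket:
  - ticket 1 (Login fails): agent_id=4 -> matches Tina
  - ticket 2 (Timeout error): agent_id=1 -> matches Helen
  - ticket 3 (Race condition): agent_id=NULL, no match -> kept with NULL
  - ticket 4 (Wrong timezone): agent_id=NULL, no match -> kept with NULL
All 4 rows appear; 2 have NULL agent.

SQL:
SELECT a.title, b.name AS agent
FROM tickets a
LEFT JOIN agents b ON a.agent_id = b.id

Result:
title          | agent
---------------+------
Login fails    | Tina 
Timeout error  | Helen
Race condition | NULL 
Wrong timezone | NULL 


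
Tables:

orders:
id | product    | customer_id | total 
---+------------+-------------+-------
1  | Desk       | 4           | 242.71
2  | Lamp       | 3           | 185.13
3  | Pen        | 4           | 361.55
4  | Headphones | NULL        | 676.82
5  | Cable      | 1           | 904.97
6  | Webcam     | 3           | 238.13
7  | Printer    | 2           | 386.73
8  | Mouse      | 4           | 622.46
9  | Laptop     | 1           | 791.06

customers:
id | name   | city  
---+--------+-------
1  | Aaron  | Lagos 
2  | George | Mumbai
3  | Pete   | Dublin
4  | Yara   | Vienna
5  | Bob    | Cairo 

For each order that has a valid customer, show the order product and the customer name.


INNER JOIN keeps only orders rows whose customer_id matches an id in customers. Walk through each order:
  - order 1 (Desk): customer_id=4 -> matches Yara
  - order 2 (Lamp): customer_id=3 -> matches Pete
  - order 3 (Pen): customer_id=4 -> matches Yara
  - order 4 (Headphones): customer_id=NULL, no match -> dropped
  - order 5 (Cable): customer_id=1 -> matches Aaron
  - order 6 (Webcam): customer_id=3 -> matches Pete
  - order 7 (Printer): customer_id=2 -> matches George
  - order 8 (Mouse): customer_id=4 -> matches Yara
  - order 9 (Laptop): customer_id=1 -> matches Aaron
So 1 of 9 rows is dropped.

SQL:
SELECT a.product, b.name AS customer
FROM orders a
INNER JOIN customers b ON a.customer_id = b.id

Result:
product | customer
--------+---------
Desk    | Yara    
Lamp    | Pete    
Pen     | Yara    
Cable   | Aaron   
Webcam  | Pete    
Printer | George  
Mouse   | Yara    
Laptop  | Aaron   


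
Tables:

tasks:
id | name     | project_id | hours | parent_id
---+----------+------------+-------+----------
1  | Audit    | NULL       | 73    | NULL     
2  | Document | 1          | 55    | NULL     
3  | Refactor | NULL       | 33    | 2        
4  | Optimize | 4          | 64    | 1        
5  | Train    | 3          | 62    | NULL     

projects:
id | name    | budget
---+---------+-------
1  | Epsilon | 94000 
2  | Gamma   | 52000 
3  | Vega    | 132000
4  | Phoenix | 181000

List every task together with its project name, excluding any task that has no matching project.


INNER JOIN keeps only tasks rows whose project_id matches an id in projects. Walk through each task:
  - task 1 (Audit): project_id=NULL, no match -> dropped
  - task 2 (Document): project_id=1 -> matches Epsilon
  - task 3 (Refactor): project_id=NULL, no match -> dropped
  - task 4 (Optimize): project_id=4 -> matches Phoenix
  - task 5 (Train): project_id=3 -> matches Vega
So 2 of 5 rows are dropped.

SQL:
SELECT a.name, b.name AS project
FROM tasks a
INNER JOIN projects b ON a.project_id = b.id

Result:
name     | project
---------+--------
Document | Epsilon
Optimize | Phoenix
Train    | Vega   


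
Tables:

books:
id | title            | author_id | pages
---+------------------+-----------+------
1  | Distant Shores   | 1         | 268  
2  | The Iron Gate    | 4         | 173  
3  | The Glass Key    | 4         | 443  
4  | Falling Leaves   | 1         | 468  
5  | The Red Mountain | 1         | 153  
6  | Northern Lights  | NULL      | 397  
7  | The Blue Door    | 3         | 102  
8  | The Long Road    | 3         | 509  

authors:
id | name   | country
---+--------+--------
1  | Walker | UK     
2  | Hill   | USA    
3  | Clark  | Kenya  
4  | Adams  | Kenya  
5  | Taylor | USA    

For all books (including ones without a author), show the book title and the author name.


LEFT JOIN keeps every row from books (the left table); where author_id has no match in authors, the author columns become NULL. Walk through each book:
  - book 1 (Distant Shores): author_id=1 -> matches Walker
  - book 2 (The Iron Gate): author_id=4 -> matches Adams
  - book 3 (The Glass Key): author_id=4 -> matches Adams
  - book 4 (Falling Leaves): author_id=1 -> matches Walker
  - book 5 (The Red Mountain): author_id=1 -> matches Walker
  - book 6 (Northern Lights): author_id=NULL, no match -> kept with NULL
  - book 7 (The Blue Door): author_id=3 -> matches Clark
  - book 8 (The Long Road): author_id=3 -> matches Clark
All 8 rows appear; 1 has NULL author.

SQL:
SELECT a.title, b.name AS author
FROM books a
LEFT JOIN authors b ON a.author_id = b.id

Result:
title            | author
-----------------+-------
Distant Shores   | Walker
The Iron Gate    | Adams 
The Glass Key    | Adams 
Falling Leaves   | Walker
The Red Mountain | Walker
Northern Lights  | NULL  
The Blue Door    | Clark 
The Long Road    | Clark 


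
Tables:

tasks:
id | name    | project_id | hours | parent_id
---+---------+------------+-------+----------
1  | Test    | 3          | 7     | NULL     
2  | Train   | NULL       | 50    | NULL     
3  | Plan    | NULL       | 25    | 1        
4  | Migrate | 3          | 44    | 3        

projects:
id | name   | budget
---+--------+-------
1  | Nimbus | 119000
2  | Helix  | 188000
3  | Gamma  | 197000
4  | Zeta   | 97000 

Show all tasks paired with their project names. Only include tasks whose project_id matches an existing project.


INNER JOIN keeps only tasks rows whose project_id matches an id in projects. Walk through each task:
  - task 1 (Test): project_id=3 -> matches Gamma
  - task 2 (Train): project_id=NULL, no match -> dropped
  - task 3 (Plan): project_id=NULL, no match -> dropped
  - task 4 (Migrate): project_id=3 -> matches Gamma
So 2 of 4 rows are dropped.

SQL:
SELECT a.name, b.name AS project
FROM tasks a
INNER JOIN projects b ON a.project_id = b.id

Result:
name    | project
--------+--------
Test    | Gamma  
Migrate | Gamma  


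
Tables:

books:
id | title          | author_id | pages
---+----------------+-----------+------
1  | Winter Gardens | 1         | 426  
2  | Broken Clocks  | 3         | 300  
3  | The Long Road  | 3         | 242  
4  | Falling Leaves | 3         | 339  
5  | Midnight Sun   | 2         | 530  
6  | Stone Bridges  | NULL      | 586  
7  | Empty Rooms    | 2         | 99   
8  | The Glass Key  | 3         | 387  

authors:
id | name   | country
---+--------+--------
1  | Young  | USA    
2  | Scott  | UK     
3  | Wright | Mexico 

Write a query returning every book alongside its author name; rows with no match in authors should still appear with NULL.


LEFT JOIN keeps every row from books (the left table); where author_id has no match in authors, the author columns become NULL. Walk through each book:
  - book 1 (Winter Gardens): author_id=1 -> matches Young
  - book 2 (Broken Clocks): author_id=3 -> matches Wright
  - book 3 (The Long Road): author_id=3 -> matches Wright
  - book 4 (Falling Leaves): author_id=3 -> matches Wright
  - book 5 (Midnight Sun): author_id=2 -> matches Scott
  - book 6 (Stone Bridges): author_id=NULL, no match -> kept with NULL
  - book 7 (Empty Rooms): author_id=2 -> matches Scott
  - book 8 (The Glass Key): author_id=3 -> matches Wright
All 8 rows appear; 1 has NULL author.

SQL:
SELECT a.title, b.name AS author
FROM books a
LEFT JOIN authors b ON a.author_id = b.id

Result:
title          | author
---------------+-------
Winter Gardens | Young 
Broken Clocks  | Wright
The Long Road  | Wright
Falling Leaves | Wright
Midnight Sun   | Scott 
Stone Bridges  | NULL  
Empty Rooms    | Scott 
The Glass Key  | Wright


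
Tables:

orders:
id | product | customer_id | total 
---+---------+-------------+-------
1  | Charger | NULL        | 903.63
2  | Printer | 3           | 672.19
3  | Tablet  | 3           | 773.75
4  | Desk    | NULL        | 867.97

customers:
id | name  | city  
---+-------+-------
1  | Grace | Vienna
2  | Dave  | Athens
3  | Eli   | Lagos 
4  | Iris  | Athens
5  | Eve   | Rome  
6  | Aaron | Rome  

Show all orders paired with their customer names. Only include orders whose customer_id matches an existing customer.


INNER JOIN keeps only orders rows whose customer_id matches an id in customers. Walk through each order:
  - order 1 (Charger): customer_id=NULL, no match -> dropped
  - order 2 (Printer): customer_id=3 -> matches Eli
  - order 3 (Tablet): customer_id=3 -> matches Eli
  - order 4 (Desk): customer_id=NULL, no match -> dropped
So 2 of 4 rows are dropped.

SQL:
SELECT a.product, b.name AS customer
FROM orders a
INNER JOIN customers b ON a.customer_id = b.id

Result:
product | customer
--------+---------
Printer | Eli     
Tablet  | Eli     


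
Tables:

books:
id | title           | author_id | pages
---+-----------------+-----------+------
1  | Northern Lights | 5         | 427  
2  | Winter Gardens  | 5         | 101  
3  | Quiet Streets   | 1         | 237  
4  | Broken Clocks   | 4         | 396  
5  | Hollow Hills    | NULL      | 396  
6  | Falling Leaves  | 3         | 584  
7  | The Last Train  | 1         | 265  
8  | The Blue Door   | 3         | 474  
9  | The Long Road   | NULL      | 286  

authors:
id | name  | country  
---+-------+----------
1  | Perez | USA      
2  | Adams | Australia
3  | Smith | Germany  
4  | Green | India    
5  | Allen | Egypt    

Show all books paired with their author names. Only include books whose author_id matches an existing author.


INNER JOIN keeps only books rows whose author_id matches an id in authors. Walk through each book:
  - book 1 (Northern Lights): author_id=5 -> matches Allen
  - book 2 (Winter Gardens): author_id=5 -> matches Allen
  - book 3 (Quiet Streets): author_id=1 -> matches Perez
  - book 4 (Broken Clocks): author_id=4 -> matches Green
  - book 5 (Hollow Hills): author_id=NULL, no match -> dropped
  - book 6 (Falling Leaves): author_id=3 -> matches Smith
  - book 7 (The Last Train): author_id=1 -> matches Perez
  - book 8 (The Blue Door): author_id=3 -> matches Smith
  - book 9 (The Long Road): author_id=NULL, no match -> dropped
So 2 of 9 rows are dropped.

SQL:
SELECT a.title, b.name AS author
FROM books a
INNER JOIN authors b ON a.author_id = b.id

Result:
title           | author
----------------+-------
Northern Lights | Allen 
Winter Gardens  | Allen 
Quiet Streets   | Perez 
Broken Clocks   | Green 
Falling Leaves  | Smith 
The Last Train  | Perez 
The Blue Door   | Smith 


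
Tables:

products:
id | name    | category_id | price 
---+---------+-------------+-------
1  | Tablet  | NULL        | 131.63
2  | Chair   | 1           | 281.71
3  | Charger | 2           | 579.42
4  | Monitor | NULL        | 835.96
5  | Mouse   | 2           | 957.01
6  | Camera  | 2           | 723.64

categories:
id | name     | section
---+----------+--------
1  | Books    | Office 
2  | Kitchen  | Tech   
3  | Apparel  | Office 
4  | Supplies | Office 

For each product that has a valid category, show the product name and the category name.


INNER JOIN keeps only products rows whose category_id matches an id in categories. Walk through each product:
  - product 1 (Tablet): category_id=NULL, no match -> dropped
  - product 2 (Chair): category_id=1 -> matches Books
  - product 3 (Charger): category_id=2 -> matches Kitchen
  - product 4 (Monitor): category_id=NULL, no match -> dropped
  - product 5 (Mouse): category_id=2 -> matches Kitchen
  - product 6 (Camera): category_id=2 -> matches Kitchen
So 2 of 6 rows are dropped.

SQL:
SELECT a.name, b.name AS category
FROM products a
INNER JOIN categories b ON a.category_id = b.id

Result:
name    | category
--------+---------
Chair   | Books   
Charger | Kitchen 
Mouse   | Kitchen 
Camera  | Kitchen 


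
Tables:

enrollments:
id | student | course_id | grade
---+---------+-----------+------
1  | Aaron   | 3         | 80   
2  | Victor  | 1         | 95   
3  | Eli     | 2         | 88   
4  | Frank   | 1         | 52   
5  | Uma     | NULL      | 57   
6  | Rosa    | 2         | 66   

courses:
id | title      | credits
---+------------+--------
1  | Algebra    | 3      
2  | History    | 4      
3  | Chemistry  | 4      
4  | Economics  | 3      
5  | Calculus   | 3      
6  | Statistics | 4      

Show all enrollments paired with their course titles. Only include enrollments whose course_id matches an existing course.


INNER JOIN keeps only enrollments rows whose course_id matches an id in courses. Walk through each enrollment:
  - enrollment 1 (Aaron): course_id=3 -> matches Chemistry
  - enrollment 2 (Victor): course_id=1 -> matches Algebra
  - enrollment 3 (Eli): course_id=2 -> matches History
  - enrollment 4 (Frank): course_id=1 -> matches Algebra
  - enrollment 5 (Uma): course_id=NULL, no match -> dropped
  - enrollment 6 (Rosa): course_id=2 -> matches History
So 1 of 6 rows is dropped.

SQL:
SELECT a.student, b.title AS course
FROM enrollments a
INNER JOIN courses b ON a.course_id = b.id

Result:
student | course   
--------+----------
Aaron   | Chemistry
Victor  | Algebra  
Eli     | History  
Frank   | Algebra  
Rosa    | History  


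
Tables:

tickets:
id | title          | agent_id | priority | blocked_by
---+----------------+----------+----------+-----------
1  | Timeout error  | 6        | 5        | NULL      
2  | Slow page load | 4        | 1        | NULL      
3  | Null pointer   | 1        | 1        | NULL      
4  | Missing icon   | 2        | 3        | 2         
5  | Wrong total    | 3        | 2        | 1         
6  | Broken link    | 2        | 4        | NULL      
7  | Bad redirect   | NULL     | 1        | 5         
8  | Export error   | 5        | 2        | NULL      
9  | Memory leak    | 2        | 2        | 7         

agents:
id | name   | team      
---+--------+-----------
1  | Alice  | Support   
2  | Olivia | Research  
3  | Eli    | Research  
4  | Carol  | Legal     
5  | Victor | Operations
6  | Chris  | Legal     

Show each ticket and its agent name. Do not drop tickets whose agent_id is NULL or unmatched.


LEFT JOIN keeps every row from tickets (the left table); where agent_id has no match in agents, the agent columns become NULL. Walk through each ticket:
  - ticket 1 (Timeout error): agent_id=6 -> matches Chris
  - ticket 2 (Slow page load): agent_id=4 -> matches Carol
  - ticket 3 (Null pointer): agent_id=1 -> matches Alice
  - ticket 4 (Missing icon): agent_id=2 -> matches Olivia
  - ticket 5 (Wrong total): agent_id=3 -> matches Eli
  - ticket 6 (Broken link): agent_id=2 -> matches Olivia
  - ticket 7 (Bad redirect): agent_id=NULL, no match -> kept with NULL
  - ticket 8 (Export error): agent_id=5 -> matches Victor
  - ticket 9 (Memory leak): agent_id=2 -> matches Olivia
All 9 rows appear; 1 has NULL agent.

SQL:
SELECT a.title, b.name AS agent
FROM tickets a
LEFT JOIN agents b ON a.agent_id = b.id

Result:
title          | agent 
---------------+-------
Timeout error  | Chris 
Slow page load | Carol 
Null pointer   | Alice 
Missing icon   | Olivia
Wrong total    | Eli   
Broken link    | Olivia
Bad redirect   | NULL  
Export error   | Victor
Memory leak    | Olivia


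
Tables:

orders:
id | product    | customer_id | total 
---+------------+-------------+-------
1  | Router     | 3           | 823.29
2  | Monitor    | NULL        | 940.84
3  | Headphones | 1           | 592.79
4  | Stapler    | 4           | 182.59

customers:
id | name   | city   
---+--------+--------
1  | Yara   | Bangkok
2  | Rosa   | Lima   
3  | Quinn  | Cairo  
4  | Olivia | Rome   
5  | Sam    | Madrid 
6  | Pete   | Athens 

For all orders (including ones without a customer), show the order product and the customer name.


LEFT JOIN keeps every row from orders (the left table); where customer_id has no match in customers, the customer columns become NULL. Walk through each order:
  - order 1 (Router): customer_id=3 -> matches Quinn
  - order 2 (Monitor): customer_id=NULL, no match -> kept with NULL
  - order 3 (Headphones): customer_id=1 -> matches Yara
  - order 4 (Stapler): customer_id=4 -> matches Olivia
All 4 rows appear; 1 has NULL customer.

SQL:
SELECT a.product, b.name AS customer
FROM orders a
LEFT JOIN customers b ON a.customer_id = b.id

Result:
product    | customer
-----------+---------
Router     | Quinn   
Monitor    | NULL    
Headphones | Yara    
Stapler    | Olivia  


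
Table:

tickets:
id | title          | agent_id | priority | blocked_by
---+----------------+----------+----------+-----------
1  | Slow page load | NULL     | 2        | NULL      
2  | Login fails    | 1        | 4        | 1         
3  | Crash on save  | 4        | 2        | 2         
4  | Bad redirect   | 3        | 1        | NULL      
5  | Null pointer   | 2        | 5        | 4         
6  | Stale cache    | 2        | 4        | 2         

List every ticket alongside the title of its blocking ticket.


This is a self-join: tickets is joined to a second copy of itself, matching each row's blocked_by to another row's id. Use LEFT JOIN so rows with blocked_by=NULL are kept.
  - ticket 1 (Slow page load): blocked_by=NULL -> NULL
  - ticket 2 (Login fails): blocked_by=1 -> Slow page load
  - ticket 3 (Crash on save): blocked_by=2 -> Login fails
  - ticket 4 (Bad redirect): blocked_by=NULL -> NULL
  - ticket 5 (Null pointer): blocked_by=4 -> Bad redirect
  - ticket 6 (Stale cache): blocked_by=2 -> Login fails

SQL:
SELECT a.title AS item, b.title AS blocked_by
FROM tickets a
LEFT JOIN tickets b ON a.blocked_by = b.id

Result:
item           | blocked_by    
---------------+---------------
Slow page load | NULL          
Login fails    | Slow page load
Crash on save  | Login fails   
Bad redirect   | NULL          
Null pointer   | Bad redirect  
Stale cache    | Login fails   


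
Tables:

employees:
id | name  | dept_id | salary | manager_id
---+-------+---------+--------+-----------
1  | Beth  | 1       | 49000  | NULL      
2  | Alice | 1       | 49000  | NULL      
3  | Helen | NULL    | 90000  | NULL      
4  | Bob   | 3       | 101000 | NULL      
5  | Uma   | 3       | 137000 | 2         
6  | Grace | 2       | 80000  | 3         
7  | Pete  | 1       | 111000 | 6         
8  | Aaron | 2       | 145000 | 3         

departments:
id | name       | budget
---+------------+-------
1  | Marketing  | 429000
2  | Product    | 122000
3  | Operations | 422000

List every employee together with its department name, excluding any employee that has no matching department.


INNER JOIN keeps only employees rows whose dept_id matches an id in departments. Walk through each employee:
  - employee 1 (Beth): dept_id=1 -> matches Marketing
  - employee 2 (Alice): dept_id=1 -> matches Marketing
  - employee 3 (Helen): dept_id=NULL, no match -> dropped
  - employee 4 (Bob): dept_id=3 -> matches Operations
  - employee 5 (Uma): dept_id=3 -> matches Operations
  - employee 6 (Grace): dept_id=2 -> matches Product
  - employee 7 (Pete): dept_id=1 -> matches Marketing
  - employee 8 (Aaron): dept_id=2 -> matches Product
So 1 of 8 rows is dropped.

SQL:
SELECT a.name, b.name AS department
FROM employees a
INNER JOIN departments b ON a.dept_id = b.id

Result:
name  | department
------+-----------
Beth  | Marketing 
Alice | Marketing 
Bob   | Operations
Uma   | Operations
Grace | Product   
Pete  | Marketing 
Aaron | Product   


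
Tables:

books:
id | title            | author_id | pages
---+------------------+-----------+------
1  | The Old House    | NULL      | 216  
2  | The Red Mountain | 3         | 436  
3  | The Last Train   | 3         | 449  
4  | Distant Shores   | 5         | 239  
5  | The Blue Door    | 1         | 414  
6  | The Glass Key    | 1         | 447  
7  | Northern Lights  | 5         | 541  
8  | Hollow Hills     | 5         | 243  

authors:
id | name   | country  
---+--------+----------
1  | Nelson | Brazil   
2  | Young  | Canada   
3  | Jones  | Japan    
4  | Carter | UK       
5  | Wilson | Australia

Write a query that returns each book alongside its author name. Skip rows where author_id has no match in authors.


INNER JOIN keeps only books rows whose author_id matches an id in authors. Walk through each book:
  - book 1 (The Old House): author_id=NULL, no match -> dropped
  - book 2 (The Red Mountain): author_id=3 -> matches Jones
  - book 3 (The Last Train): author_id=3 -> matches Jones
  - book 4 (Distant Shores): author_id=5 -> matches Wilson
  - book 5 (The Blue Door): author_id=1 -> matches Nelson
  - book 6 (The Glass Key): author_id=1 -> matches Nelson
  - book 7 (Northern Lights): author_id=5 -> matches Wilson
  - book 8 (Hollow Hills): author_id=5 -> matches Wilson
So 1 of 8 rows is dropped.

SQL:
SELECT a.title, b.name AS author
FROM books a
INNER JOIN authors b ON a.author_id = b.id

Result:
title            | author
-----------------+-------
The Red Mountain | Jones 
The Last Train   | Jones 
Distant Shores   | Wilson
The Blue Door    | Nelson
The Glass Key    | Nelson
Northern Lights  | Wilson
Hollow Hills     | Wilson


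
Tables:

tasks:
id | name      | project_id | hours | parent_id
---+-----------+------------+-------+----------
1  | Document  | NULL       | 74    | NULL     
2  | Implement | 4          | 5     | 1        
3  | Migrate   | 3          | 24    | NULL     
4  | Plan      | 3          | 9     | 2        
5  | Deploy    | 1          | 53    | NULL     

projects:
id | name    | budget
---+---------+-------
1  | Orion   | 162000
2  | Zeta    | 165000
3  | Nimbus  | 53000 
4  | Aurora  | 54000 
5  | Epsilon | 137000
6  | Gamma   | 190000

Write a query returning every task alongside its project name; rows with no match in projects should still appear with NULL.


LEFT JOIN keeps every row from tasks (the left table); where project_id has no match in projects, the project columns become NULL. Walk through each task:
  - task 1 (Document): project_id=NULL, no match -> kept with NULL
  - task 2 (Implement): project_id=4 -> matches Aurora
  - task 3 (Migrate): project_id=3 -> matches Nimbus
  - task 4 (Plan): project_id=3 -> matches Nimbus
  - task 5 (Deploy): project_id=1 -> matches Orion
All 5 rows appear; 1 has NULL project.

SQL:
SELECT a.name, b.name AS project
FROM tasks a
LEFT JOIN projects b ON a.project_id = b.id

Result:
name      | project
----------+--------
Document  | NULL   
Implement | Aurora 
Migrate   | Nimbus 
Plan      | Nimbus 
Deploy    | Orion  


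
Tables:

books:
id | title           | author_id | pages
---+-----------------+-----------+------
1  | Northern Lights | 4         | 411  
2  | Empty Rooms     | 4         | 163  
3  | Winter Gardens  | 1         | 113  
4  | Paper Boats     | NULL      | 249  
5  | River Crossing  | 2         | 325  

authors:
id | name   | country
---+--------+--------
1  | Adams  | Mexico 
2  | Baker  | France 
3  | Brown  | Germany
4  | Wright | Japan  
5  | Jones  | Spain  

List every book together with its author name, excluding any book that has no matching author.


INNER JOIN keeps only books rows whose author_id matches an id in authors. Walk through each book:
  - book 1 (Northern Lights): author_id=4 -> matches Wright
  - book 2 (Empty Rooms): author_id=4 -> matches Wright
  - book 3 (Winter Gardens): author_id=1 -> matches Adams
  - book 4 (Paper Boats): author_id=NULL, no match -> dropped
  - book 5 (River Crossing): author_id=2 -> matches Baker
So 1 of 5 rows is dropped.

SQL:
SELECT a.title, b.name AS author
FROM books a
INNER JOIN authors b ON a.author_id = b.id

Result:
title           | author
----------------+-------
Northern Lights | Wright
Empty Rooms     | Wright
Winter Gardens  | Adams 
River Crossing  | Baker 


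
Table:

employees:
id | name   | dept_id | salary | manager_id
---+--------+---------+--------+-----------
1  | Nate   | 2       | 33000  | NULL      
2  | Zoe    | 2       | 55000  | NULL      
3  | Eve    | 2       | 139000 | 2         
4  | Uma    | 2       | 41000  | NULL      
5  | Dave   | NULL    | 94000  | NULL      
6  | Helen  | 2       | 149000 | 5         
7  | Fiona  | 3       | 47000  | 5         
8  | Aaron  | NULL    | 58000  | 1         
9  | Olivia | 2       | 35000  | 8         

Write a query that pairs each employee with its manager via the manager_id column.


This is a self-join: employees is joined to a second copy of itself, matching each row's manager_id to another row's id. Use LEFT JOIN so rows with manager_id=NULL are kept.
  - employee 1 (Nate): manager_id=NULL -> NULL
  - employee 2 (Zoe): manager_id=NULL -> NULL
  - employee 3 (Eve): manager_id=2 -> Zoe
  - employee 4 (Uma): manager_id=NULL -> NULL
  - employee 5 (Dave): manager_id=NULL -> NULL
  - employee 6 (Helen): manager_id=5 -> Dave
  - employee 7 (Fiona): manager_id=5 -> Dave
  - employee 8 (Aaron): manager_id=1 -> Nate
  - employee 9 (Olivia): manager_id=8 -> Aaron

SQL:
SELECT a.name AS item, b.name AS manager
FROM employees a
LEFT JOIN employees b ON a.manager_id = b.id

Result:
item   | manager
-------+--------
Nate   | NULL   
Zoe    | NULL   
Eve    | Zoe    
Uma    | NULL   
Dave   | NULL   
Helen  | Dave   
Fiona  | Dave   
Aaron  | Nate   
Olivia | Aaron  
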